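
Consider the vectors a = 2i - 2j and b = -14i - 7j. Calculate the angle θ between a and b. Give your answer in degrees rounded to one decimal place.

108.4

a · b = 2·(-14) + (-2)·(-7) = -28 + 14 = -14
|a|² = 4 + 4 = 8,  |a| = √8 ≈ 2.828427
|b|² = 196 + 49 = 245,  |b| = √245 ≈ 15.652476
cos θ = -14 / (2.828427 · 15.652476) ≈ -0.31623
θ = arccos(-0.31623) ≈ 108.4°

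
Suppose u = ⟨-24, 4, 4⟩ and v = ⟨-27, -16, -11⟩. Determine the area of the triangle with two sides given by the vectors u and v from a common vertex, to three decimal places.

308.564

i: 4·(-11) - 4·(-16) = -44 - (-64) = 20
j: 4·(-27) - (-24)·(-11) = -108 - 264 = -372
k: (-24)·(-16) - 4·(-27) = 384 - (-108) = 492
u × v = (20, -372, 492)
|u × v| = √(20² + (-372)² + 492²) = √380848 ≈ 617.1288
area = ½ · 617.1288 ≈ 308.564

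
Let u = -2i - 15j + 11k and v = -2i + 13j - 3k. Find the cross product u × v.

i: (-15)·(-3) - 11·13 = 45 - 143 = -98
j: 11·(-2) - (-2)·(-3) = -22 - 6 = -28
k: (-2)·13 - (-15)·(-2) = -26 - 30 = -56
u × v = (-98, -28, -56)

(-98, -28, -56)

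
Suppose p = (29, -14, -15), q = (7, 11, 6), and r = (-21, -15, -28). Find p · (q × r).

-9192

q × r:
i: 11·(-28) - 6·(-15) = -308 - (-90) = -218
j: 6·(-21) - 7·(-28) = -126 - (-196) = 70
k: 7·(-15) - 11·(-21) = -105 - (-231) = 126
q × r = (-218, 70, 126)
p · (q × r) = 29·(-218) + (-14)·70 + (-15)·126 = -6322 - 980 - 1890 = -9192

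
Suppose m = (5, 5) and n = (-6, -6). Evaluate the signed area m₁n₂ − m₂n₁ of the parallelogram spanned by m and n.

0

5·(-6) - 5·(-6) = -30 - (-30) = 0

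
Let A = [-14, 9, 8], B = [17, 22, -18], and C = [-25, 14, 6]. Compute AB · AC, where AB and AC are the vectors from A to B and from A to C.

AB = B − A = (31, 13, -26)
AC = C − A = (-11, 5, -2)
AB · AC = 31·(-11) + 13·5 + (-26)·(-2) = -341 + 65 + 52 = -224

-224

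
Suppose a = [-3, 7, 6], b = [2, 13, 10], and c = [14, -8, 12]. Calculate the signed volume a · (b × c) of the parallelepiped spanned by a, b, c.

b × c:
i: 13·12 - 10·(-8) = 156 - (-80) = 236
j: 10·14 - 2·12 = 140 - 24 = 116
k: 2·(-8) - 13·14 = -16 - 182 = -198
b × c = (236, 116, -198)
a · (b × c) = (-3)·236 + 7·116 + 6·(-198) = -708 + 812 - 1188 = -1084

-1084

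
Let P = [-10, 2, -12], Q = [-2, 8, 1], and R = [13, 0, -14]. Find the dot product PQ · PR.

146

PQ = Q − P = (8, 6, 13)
PR = R − P = (23, -2, -2)
PQ · PR = 8·23 + 6·(-2) + 13·(-2) = 184 - 12 - 26 = 146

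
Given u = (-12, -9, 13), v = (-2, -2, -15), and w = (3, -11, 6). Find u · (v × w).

v × w:
i: (-2)·6 - (-15)·(-11) = -12 - 165 = -177
j: (-15)·3 - (-2)·6 = -45 - (-12) = -33
k: (-2)·(-11) - (-2)·3 = 22 - (-6) = 28
v × w = (-177, -33, 28)
u · (v × w) = (-12)·(-177) + (-9)·(-33) + 13·28 = 2124 + 297 + 364 = 2785

2785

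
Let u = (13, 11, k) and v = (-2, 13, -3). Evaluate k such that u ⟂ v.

39

u · v = 13·(-2) + 11·13 + k·(-3) = 117 - 3k
Set equal to 0: -3k = -117, so k = 39.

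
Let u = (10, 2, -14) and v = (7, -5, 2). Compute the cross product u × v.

i: 2·2 - (-14)·(-5) = 4 - 70 = -66
j: (-14)·7 - 10·2 = -98 - 20 = -118
k: 10·(-5) - 2·7 = -50 - 14 = -64
u × v = (-66, -118, -64)

(-66, -118, -64)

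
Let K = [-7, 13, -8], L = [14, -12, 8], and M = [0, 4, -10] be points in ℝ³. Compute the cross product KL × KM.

(194, 154, -14)

KL = (21, -25, 16)
KM = (7, -9, -2)
i: (-25)·(-2) - 16·(-9) = 50 - (-144) = 194
j: 16·7 - 21·(-2) = 112 - (-42) = 154
k: 21·(-9) - (-25)·7 = -189 - (-175) = -14
KL × KM = (194, 154, -14)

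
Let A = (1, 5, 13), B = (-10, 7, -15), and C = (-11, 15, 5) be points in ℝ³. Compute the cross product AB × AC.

AB = (-11, 2, -28)
AC = (-12, 10, -8)
i: 2·(-8) - (-28)·10 = -16 - (-280) = 264
j: (-28)·(-12) - (-11)·(-8) = 336 - 88 = 248
k: (-11)·10 - 2·(-12) = -110 - (-24) = -86
AB × AC = (264, 248, -86)

(264, 248, -86)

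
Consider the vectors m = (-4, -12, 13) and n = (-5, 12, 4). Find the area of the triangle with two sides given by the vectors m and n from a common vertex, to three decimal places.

i: (-12)·4 - 13·12 = -48 - 156 = -204
j: 13·(-5) - (-4)·4 = -65 - (-16) = -49
k: (-4)·12 - (-12)·(-5) = -48 - 60 = -108
m × n = (-204, -49, -108)
|m × n| = √((-204)² + (-49)² + (-108)²) = √55681 ≈ 235.9682
area = ½ · 235.9682 ≈ 117.984

117.984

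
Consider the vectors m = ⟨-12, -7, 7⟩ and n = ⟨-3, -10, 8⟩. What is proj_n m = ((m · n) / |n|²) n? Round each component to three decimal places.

(-2.809, -9.364, 7.491)

m · n = (-12)·(-3) + (-7)·(-10) + 7·8 = 36 + 70 + 56 = 162
|n|² = 9 + 100 + 64 = 173
proj_n m = (162/173) · (-3, -10, 8) ≈ (-2.809, -9.364, 7.491)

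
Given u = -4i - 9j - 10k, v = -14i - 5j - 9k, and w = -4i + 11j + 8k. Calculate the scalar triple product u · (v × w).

v × w:
i: (-5)·8 - (-9)·11 = -40 - (-99) = 59
j: (-9)·(-4) - (-14)·8 = 36 - (-112) = 148
k: (-14)·11 - (-5)·(-4) = -154 - 20 = -174
v × w = (59, 148, -174)
u · (v × w) = (-4)·59 + (-9)·148 + (-10)·(-174) = -236 - 1332 + 1740 = 172

172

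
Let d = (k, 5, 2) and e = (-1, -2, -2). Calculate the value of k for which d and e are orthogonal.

-14

d · e = k·(-1) + 5·(-2) + 2·(-2) = -14 - 1k
Set equal to 0: -1k = 14, so k = -14.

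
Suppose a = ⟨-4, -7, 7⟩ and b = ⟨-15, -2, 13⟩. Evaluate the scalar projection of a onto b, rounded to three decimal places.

8.271

a · b = (-4)·(-15) + (-7)·(-2) + 7·13 = 60 + 14 + 91 = 165
|b| = √(225 + 4 + 169) = √398 ≈ 19.9499
comp_b a = 165 / √398 ≈ 8.271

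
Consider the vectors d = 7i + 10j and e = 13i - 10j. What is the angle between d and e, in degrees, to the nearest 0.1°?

92.6

d · e = 7·13 + 10·(-10) = 91 - 100 = -9
|d|² = 49 + 100 = 149,  |d| = √149 ≈ 12.206556
|e|² = 169 + 100 = 269,  |e| = √269 ≈ 16.401219
cos θ = -9 / (12.206556 · 16.401219) ≈ -0.04495
θ = arccos(-0.04495) ≈ 92.6°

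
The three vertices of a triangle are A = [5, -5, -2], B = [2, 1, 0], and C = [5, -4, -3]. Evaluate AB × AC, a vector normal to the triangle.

(-8, -3, -3)

AB = (-3, 6, 2)
AC = (0, 1, -1)
i: 6·(-1) - 2·1 = -6 - 2 = -8
j: 2·0 - (-3)·(-1) = 0 - 3 = -3
k: (-3)·1 - 6·0 = -3 - 0 = -3
AB × AC = (-8, -3, -3)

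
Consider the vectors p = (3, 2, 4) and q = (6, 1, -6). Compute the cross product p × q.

i: 2·(-6) - 4·1 = -12 - 4 = -16
j: 4·6 - 3·(-6) = 24 - (-18) = 42
k: 3·1 - 2·6 = 3 - 12 = -9
p × q = (-16, 42, -9)

(-16, 42, -9)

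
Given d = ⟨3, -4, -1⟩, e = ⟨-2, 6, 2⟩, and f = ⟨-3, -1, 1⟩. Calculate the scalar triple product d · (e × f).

20

e × f:
i: 6·1 - 2·(-1) = 6 - (-2) = 8
j: 2·(-3) - (-2)·1 = -6 - (-2) = -4
k: (-2)·(-1) - 6·(-3) = 2 - (-18) = 20
e × f = (8, -4, 20)
d · (e × f) = 3·8 + (-4)·(-4) + (-1)·20 = 24 + 16 - 20 = 20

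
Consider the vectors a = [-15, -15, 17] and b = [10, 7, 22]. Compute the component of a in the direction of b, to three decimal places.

a · b = (-15)·10 + (-15)·7 + 17·22 = -150 - 105 + 374 = 119
|b| = √(100 + 49 + 484) = √633 ≈ 25.1595
comp_b a = 119 / √633 ≈ 4.730

4.730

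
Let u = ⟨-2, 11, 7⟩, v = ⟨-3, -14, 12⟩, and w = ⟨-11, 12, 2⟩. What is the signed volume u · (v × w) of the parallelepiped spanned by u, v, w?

v × w:
i: (-14)·2 - 12·12 = -28 - 144 = -172
j: 12·(-11) - (-3)·2 = -132 - (-6) = -126
k: (-3)·12 - (-14)·(-11) = -36 - 154 = -190
v × w = (-172, -126, -190)
u · (v × w) = (-2)·(-172) + 11·(-126) + 7·(-190) = 344 - 1386 - 1330 = -2372

-2372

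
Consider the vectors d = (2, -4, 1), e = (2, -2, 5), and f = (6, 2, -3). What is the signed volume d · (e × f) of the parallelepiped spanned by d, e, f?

-136

e × f:
i: (-2)·(-3) - 5·2 = 6 - 10 = -4
j: 5·6 - 2·(-3) = 30 - (-6) = 36
k: 2·2 - (-2)·6 = 4 - (-12) = 16
e × f = (-4, 36, 16)
d · (e × f) = 2·(-4) + (-4)·36 + 1·16 = -8 - 144 + 16 = -136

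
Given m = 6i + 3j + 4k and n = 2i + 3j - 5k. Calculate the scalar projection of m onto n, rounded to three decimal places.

m · n = 6·2 + 3·3 + 4·(-5) = 12 + 9 - 20 = 1
|n| = √(4 + 9 + 25) = √38 ≈ 6.1644
comp_n m = 1 / √38 ≈ 0.162

0.162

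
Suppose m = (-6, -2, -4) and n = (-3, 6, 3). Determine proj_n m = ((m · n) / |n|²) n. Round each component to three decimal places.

m · n = (-6)·(-3) + (-2)·6 + (-4)·3 = 18 - 12 - 12 = -6
|n|² = 9 + 36 + 9 = 54
proj_n m = (-6/54) · (-3, 6, 3) ≈ (0.333, -0.667, -0.333)

(0.333, -0.667, -0.333)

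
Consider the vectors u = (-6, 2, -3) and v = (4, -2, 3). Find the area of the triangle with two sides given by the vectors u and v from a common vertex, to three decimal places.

3.606

i: 2·3 - (-3)·(-2) = 6 - 6 = 0
j: (-3)·4 - (-6)·3 = -12 - (-18) = 6
k: (-6)·(-2) - 2·4 = 12 - 8 = 4
u × v = (0, 6, 4)
|u × v| = √(0² + 6² + 4²) = √52 ≈ 7.2111
area = ½ · 7.2111 ≈ 3.606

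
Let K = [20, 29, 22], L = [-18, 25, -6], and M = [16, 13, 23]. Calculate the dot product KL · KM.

KL = L − K = (-38, -4, -28)
KM = M − K = (-4, -16, 1)
KL · KM = (-38)·(-4) + (-4)·(-16) + (-28)·1 = 152 + 64 - 28 = 188

188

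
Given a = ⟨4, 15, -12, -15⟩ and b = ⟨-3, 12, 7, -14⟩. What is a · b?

294

a · b = 4·(-3) + 15·12 + (-12)·7 + (-15)·(-14) = -12 + 180 - 84 + 210 = 294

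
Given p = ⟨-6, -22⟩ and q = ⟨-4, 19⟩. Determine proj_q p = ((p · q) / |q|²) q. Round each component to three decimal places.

p · q = (-6)·(-4) + (-22)·19 = 24 - 418 = -394
|q|² = 16 + 361 = 377
proj_q p = (-394/377) · (-4, 19) ≈ (4.180, -19.857)

(4.180, -19.857)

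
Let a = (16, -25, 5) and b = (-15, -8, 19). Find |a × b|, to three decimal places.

765.425

i: (-25)·19 - 5·(-8) = -475 - (-40) = -435
j: 5·(-15) - 16·19 = -75 - 304 = -379
k: 16·(-8) - (-25)·(-15) = -128 - 375 = -503
a × b = (-435, -379, -503)
|a × b| = √((-435)² + (-379)² + (-503)²) = √585875 ≈ 765.4247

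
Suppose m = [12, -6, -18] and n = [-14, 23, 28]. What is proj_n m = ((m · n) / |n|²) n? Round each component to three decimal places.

(7.515, -12.346, -15.030)

m · n = 12·(-14) + (-6)·23 + (-18)·28 = -168 - 138 - 504 = -810
|n|² = 196 + 529 + 784 = 1509
proj_n m = (-810/1509) · (-14, 23, 28) ≈ (7.515, -12.346, -15.030)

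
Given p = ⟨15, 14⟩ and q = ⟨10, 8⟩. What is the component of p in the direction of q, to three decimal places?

p · q = 15·10 + 14·8 = 150 + 112 = 262
|q| = √(100 + 64) = √164 ≈ 12.8062
comp_q p = 262 / √164 ≈ 20.459

20.459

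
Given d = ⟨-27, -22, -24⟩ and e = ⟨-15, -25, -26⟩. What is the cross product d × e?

(-28, -342, 345)

i: (-22)·(-26) - (-24)·(-25) = 572 - 600 = -28
j: (-24)·(-15) - (-27)·(-26) = 360 - 702 = -342
k: (-27)·(-25) - (-22)·(-15) = 675 - 330 = 345
d × e = (-28, -342, 345)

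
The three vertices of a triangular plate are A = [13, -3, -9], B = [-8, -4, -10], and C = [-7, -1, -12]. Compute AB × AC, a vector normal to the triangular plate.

(5, -43, -62)

AB = (-21, -1, -1)
AC = (-20, 2, -3)
i: (-1)·(-3) - (-1)·2 = 3 - (-2) = 5
j: (-1)·(-20) - (-21)·(-3) = 20 - 63 = -43
k: (-21)·2 - (-1)·(-20) = -42 - 20 = -62
AB × AC = (5, -43, -62)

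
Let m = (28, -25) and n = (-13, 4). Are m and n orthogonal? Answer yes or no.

no

m · n = 28·(-13) + (-25)·4 = -364 - 100 = -464
Nonzero, so the vectors are not orthogonal.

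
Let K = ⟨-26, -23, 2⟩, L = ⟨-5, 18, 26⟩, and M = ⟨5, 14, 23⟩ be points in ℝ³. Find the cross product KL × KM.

(-27, 303, -494)

KL = (21, 41, 24)
KM = (31, 37, 21)
i: 41·21 - 24·37 = 861 - 888 = -27
j: 24·31 - 21·21 = 744 - 441 = 303
k: 21·37 - 41·31 = 777 - 1271 = -494
KL × KM = (-27, 303, -494)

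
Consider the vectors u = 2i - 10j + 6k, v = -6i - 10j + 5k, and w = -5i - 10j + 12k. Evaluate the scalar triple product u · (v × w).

v × w:
i: (-10)·12 - 5·(-10) = -120 - (-50) = -70
j: 5·(-5) - (-6)·12 = -25 - (-72) = 47
k: (-6)·(-10) - (-10)·(-5) = 60 - 50 = 10
v × w = (-70, 47, 10)
u · (v × w) = 2·(-70) + (-10)·47 + 6·10 = -140 - 470 + 60 = -550

-550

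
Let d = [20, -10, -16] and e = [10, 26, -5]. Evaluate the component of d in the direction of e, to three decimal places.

0.707

d · e = 20·10 + (-10)·26 + (-16)·(-5) = 200 - 260 + 80 = 20
|e| = √(100 + 676 + 25) = √801 ≈ 28.3019
comp_e d = 20 / √801 ≈ 0.707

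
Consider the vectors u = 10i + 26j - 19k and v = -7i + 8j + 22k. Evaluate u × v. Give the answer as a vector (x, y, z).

i: 26·22 - (-19)·8 = 572 - (-152) = 724
j: (-19)·(-7) - 10·22 = 133 - 220 = -87
k: 10·8 - 26·(-7) = 80 - (-182) = 262
u × v = (724, -87, 262)

(724, -87, 262)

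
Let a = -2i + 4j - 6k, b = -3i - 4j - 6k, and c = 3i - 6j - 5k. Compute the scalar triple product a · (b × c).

b × c:
i: (-4)·(-5) - (-6)·(-6) = 20 - 36 = -16
j: (-6)·3 - (-3)·(-5) = -18 - 15 = -33
k: (-3)·(-6) - (-4)·3 = 18 - (-12) = 30
b × c = (-16, -33, 30)
a · (b × c) = (-2)·(-16) + 4·(-33) + (-6)·30 = 32 - 132 - 180 = -280

-280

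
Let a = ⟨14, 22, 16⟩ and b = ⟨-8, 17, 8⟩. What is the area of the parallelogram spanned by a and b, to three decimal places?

i: 22·8 - 16·17 = 176 - 272 = -96
j: 16·(-8) - 14·8 = -128 - 112 = -240
k: 14·17 - 22·(-8) = 238 - (-176) = 414
a × b = (-96, -240, 414)
|a × b| = √((-96)² + (-240)² + 414²) = √238212 ≈ 488.0697

488.070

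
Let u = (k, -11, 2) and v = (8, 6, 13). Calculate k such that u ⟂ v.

5

u · v = k·8 + (-11)·6 + 2·13 = -40 + 8k
Set equal to 0: 8k = 40, so k = 5.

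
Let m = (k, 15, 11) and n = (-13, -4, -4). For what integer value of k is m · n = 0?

-8

m · n = k·(-13) + 15·(-4) + 11·(-4) = -104 - 13k
Set equal to 0: -13k = 104, so k = -8.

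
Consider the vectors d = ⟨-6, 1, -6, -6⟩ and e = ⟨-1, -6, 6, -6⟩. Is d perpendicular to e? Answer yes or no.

yes

d · e = (-6)·(-1) + 1·(-6) + (-6)·6 + (-6)·(-6) = 6 - 6 - 36 + 36 = 0
Zero, so the vectors are orthogonal.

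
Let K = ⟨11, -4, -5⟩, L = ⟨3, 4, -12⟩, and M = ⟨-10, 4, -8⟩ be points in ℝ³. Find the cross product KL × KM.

KL = (-8, 8, -7)
KM = (-21, 8, -3)
i: 8·(-3) - (-7)·8 = -24 - (-56) = 32
j: (-7)·(-21) - (-8)·(-3) = 147 - 24 = 123
k: (-8)·8 - 8·(-21) = -64 - (-168) = 104
KL × KM = (32, 123, 104)

(32, 123, 104)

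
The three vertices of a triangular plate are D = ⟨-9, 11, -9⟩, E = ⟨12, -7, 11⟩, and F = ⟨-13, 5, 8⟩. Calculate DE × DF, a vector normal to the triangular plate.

(-186, -437, -198)

DE = (21, -18, 20)
DF = (-4, -6, 17)
i: (-18)·17 - 20·(-6) = -306 - (-120) = -186
j: 20·(-4) - 21·17 = -80 - 357 = -437
k: 21·(-6) - (-18)·(-4) = -126 - 72 = -198
DE × DF = (-186, -437, -198)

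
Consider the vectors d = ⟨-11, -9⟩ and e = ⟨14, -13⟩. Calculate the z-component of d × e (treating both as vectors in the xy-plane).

269

(-11)·(-13) - (-9)·14 = 143 - (-126) = 269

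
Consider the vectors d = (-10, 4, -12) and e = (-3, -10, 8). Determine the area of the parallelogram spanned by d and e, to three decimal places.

183.695

i: 4·8 - (-12)·(-10) = 32 - 120 = -88
j: (-12)·(-3) - (-10)·8 = 36 - (-80) = 116
k: (-10)·(-10) - 4·(-3) = 100 - (-12) = 112
d × e = (-88, 116, 112)
|d × e| = √((-88)² + 116² + 112²) = √33744 ≈ 183.6954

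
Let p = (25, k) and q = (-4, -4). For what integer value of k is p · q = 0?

-25

p · q = 25·(-4) + k·(-4) = -100 - 4k
Set equal to 0: -4k = 100, so k = -25.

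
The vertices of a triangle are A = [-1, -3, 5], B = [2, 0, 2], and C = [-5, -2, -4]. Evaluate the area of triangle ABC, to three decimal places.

24.094

AB = (3, 3, -3),  AC = (-4, 1, -9)
i: 3·(-9) - (-3)·1 = -27 - (-3) = -24
j: (-3)·(-4) - 3·(-9) = 12 - (-27) = 39
k: 3·1 - 3·(-4) = 3 - (-12) = 15
AB × AC = (-24, 39, 15)
|AB × AC| = √2322 ≈ 48.1871
area = ½ · 48.1871 ≈ 24.094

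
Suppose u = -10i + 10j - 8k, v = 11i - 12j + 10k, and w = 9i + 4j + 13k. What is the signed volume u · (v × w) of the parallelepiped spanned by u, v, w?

214

v × w:
i: (-12)·13 - 10·4 = -156 - 40 = -196
j: 10·9 - 11·13 = 90 - 143 = -53
k: 11·4 - (-12)·9 = 44 - (-108) = 152
v × w = (-196, -53, 152)
u · (v × w) = (-10)·(-196) + 10·(-53) + (-8)·152 = 1960 - 530 - 1216 = 214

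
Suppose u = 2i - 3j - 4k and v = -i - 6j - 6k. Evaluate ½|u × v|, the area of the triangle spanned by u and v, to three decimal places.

i: (-3)·(-6) - (-4)·(-6) = 18 - 24 = -6
j: (-4)·(-1) - 2·(-6) = 4 - (-12) = 16
k: 2·(-6) - (-3)·(-1) = -12 - 3 = -15
u × v = (-6, 16, -15)
|u × v| = √((-6)² + 16² + (-15)²) = √517 ≈ 22.7376
area = ½ · 22.7376 ≈ 11.369

11.369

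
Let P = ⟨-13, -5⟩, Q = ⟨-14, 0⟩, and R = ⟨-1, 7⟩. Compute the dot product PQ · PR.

PQ = Q − P = (-1, 5)
PR = R − P = (12, 12)
PQ · PR = (-1)·12 + 5·12 = -12 + 60 = 48

48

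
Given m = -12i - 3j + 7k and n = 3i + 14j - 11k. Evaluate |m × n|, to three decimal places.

i: (-3)·(-11) - 7·14 = 33 - 98 = -65
j: 7·3 - (-12)·(-11) = 21 - 132 = -111
k: (-12)·14 - (-3)·3 = -168 - (-9) = -159
m × n = (-65, -111, -159)
|m × n| = √((-65)² + (-111)² + (-159)²) = √41827 ≈ 204.5165

204.517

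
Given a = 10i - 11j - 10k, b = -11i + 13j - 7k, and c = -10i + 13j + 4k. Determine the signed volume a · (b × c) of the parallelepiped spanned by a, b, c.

b × c:
i: 13·4 - (-7)·13 = 52 - (-91) = 143
j: (-7)·(-10) - (-11)·4 = 70 - (-44) = 114
k: (-11)·13 - 13·(-10) = -143 - (-130) = -13
b × c = (143, 114, -13)
a · (b × c) = 10·143 + (-11)·114 + (-10)·(-13) = 1430 - 1254 + 130 = 306

306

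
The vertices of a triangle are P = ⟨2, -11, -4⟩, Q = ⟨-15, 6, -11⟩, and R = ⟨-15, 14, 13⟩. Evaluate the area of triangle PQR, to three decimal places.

316.329

PQ = (-17, 17, -7),  PR = (-17, 25, 17)
i: 17·17 - (-7)·25 = 289 - (-175) = 464
j: (-7)·(-17) - (-17)·17 = 119 - (-289) = 408
k: (-17)·25 - 17·(-17) = -425 - (-289) = -136
PQ × PR = (464, 408, -136)
|PQ × PR| = √400256 ≈ 632.6579
area = ½ · 632.6579 ≈ 316.329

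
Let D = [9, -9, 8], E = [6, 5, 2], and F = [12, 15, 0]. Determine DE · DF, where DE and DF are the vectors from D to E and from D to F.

DE = E − D = (-3, 14, -6)
DF = F − D = (3, 24, -8)
DE · DF = (-3)·3 + 14·24 + (-6)·(-8) = -9 + 336 + 48 = 375

375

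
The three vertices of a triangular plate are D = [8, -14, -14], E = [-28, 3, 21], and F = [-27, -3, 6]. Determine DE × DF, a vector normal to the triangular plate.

DE = (-36, 17, 35)
DF = (-35, 11, 20)
i: 17·20 - 35·11 = 340 - 385 = -45
j: 35·(-35) - (-36)·20 = -1225 - (-720) = -505
k: (-36)·11 - 17·(-35) = -396 - (-595) = 199
DE × DF = (-45, -505, 199)

(-45, -505, 199)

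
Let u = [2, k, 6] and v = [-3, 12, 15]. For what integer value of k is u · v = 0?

-7

u · v = 2·(-3) + k·12 + 6·15 = 84 + 12k
Set equal to 0: 12k = -84, so k = -7.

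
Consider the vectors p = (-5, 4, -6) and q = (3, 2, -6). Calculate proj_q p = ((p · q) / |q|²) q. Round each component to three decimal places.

(1.776, 1.184, -3.551)

p · q = (-5)·3 + 4·2 + (-6)·(-6) = -15 + 8 + 36 = 29
|q|² = 9 + 4 + 36 = 49
proj_q p = (29/49) · (3, 2, -6) ≈ (1.776, 1.184, -3.551)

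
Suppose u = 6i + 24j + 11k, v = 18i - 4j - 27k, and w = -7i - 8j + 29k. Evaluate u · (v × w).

v × w:
i: (-4)·29 - (-27)·(-8) = -116 - 216 = -332
j: (-27)·(-7) - 18·29 = 189 - 522 = -333
k: 18·(-8) - (-4)·(-7) = -144 - 28 = -172
v × w = (-332, -333, -172)
u · (v × w) = 6·(-332) + 24·(-333) + 11·(-172) = -1992 - 7992 - 1892 = -11876

-11876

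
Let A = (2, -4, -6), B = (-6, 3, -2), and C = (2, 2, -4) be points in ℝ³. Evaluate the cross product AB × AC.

(-10, 16, -48)

AB = (-8, 7, 4)
AC = (0, 6, 2)
i: 7·2 - 4·6 = 14 - 24 = -10
j: 4·0 - (-8)·2 = 0 - (-16) = 16
k: (-8)·6 - 7·0 = -48 - 0 = -48
AB × AC = (-10, 16, -48)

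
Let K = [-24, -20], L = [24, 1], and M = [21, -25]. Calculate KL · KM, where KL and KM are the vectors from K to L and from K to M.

2055

KL = L − K = (48, 21)
KM = M − K = (45, -5)
KL · KM = 48·45 + 21·(-5) = 2160 - 105 = 2055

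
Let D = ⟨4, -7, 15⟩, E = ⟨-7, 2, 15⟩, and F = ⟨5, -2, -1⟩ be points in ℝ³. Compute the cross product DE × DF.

(-144, -176, -64)

DE = (-11, 9, 0)
DF = (1, 5, -16)
i: 9·(-16) - 0·5 = -144 - 0 = -144
j: 0·1 - (-11)·(-16) = 0 - 176 = -176
k: (-11)·5 - 9·1 = -55 - 9 = -64
DE × DF = (-144, -176, -64)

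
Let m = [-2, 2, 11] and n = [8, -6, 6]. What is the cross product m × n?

i: 2·6 - 11·(-6) = 12 - (-66) = 78
j: 11·8 - (-2)·6 = 88 - (-12) = 100
k: (-2)·(-6) - 2·8 = 12 - 16 = -4
m × n = (78, 100, -4)

(78, 100, -4)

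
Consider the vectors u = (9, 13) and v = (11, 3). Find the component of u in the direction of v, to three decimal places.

u · v = 9·11 + 13·3 = 99 + 39 = 138
|v| = √(121 + 9) = √130 ≈ 11.4018
comp_v u = 138 / √130 ≈ 12.103

12.103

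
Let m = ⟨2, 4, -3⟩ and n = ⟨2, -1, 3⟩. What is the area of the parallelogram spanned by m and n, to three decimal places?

i: 4·3 - (-3)·(-1) = 12 - 3 = 9
j: (-3)·2 - 2·3 = -6 - 6 = -12
k: 2·(-1) - 4·2 = -2 - 8 = -10
m × n = (9, -12, -10)
|m × n| = √(9² + (-12)² + (-10)²) = √325 ≈ 18.0278

18.028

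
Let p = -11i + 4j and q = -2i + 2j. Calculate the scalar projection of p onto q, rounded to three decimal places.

p · q = (-11)·(-2) + 4·2 = 22 + 8 = 30
|q| = √(4 + 4) = √8 ≈ 2.8284
comp_q p = 30 / √8 ≈ 10.607

10.607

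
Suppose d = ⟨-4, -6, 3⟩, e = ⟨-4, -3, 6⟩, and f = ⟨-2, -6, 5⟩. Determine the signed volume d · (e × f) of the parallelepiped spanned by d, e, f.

e × f:
i: (-3)·5 - 6·(-6) = -15 - (-36) = 21
j: 6·(-2) - (-4)·5 = -12 - (-20) = 8
k: (-4)·(-6) - (-3)·(-2) = 24 - 6 = 18
e × f = (21, 8, 18)
d · (e × f) = (-4)·21 + (-6)·8 + 3·18 = -84 - 48 + 54 = -78

-78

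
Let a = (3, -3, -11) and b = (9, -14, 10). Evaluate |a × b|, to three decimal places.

i: (-3)·10 - (-11)·(-14) = -30 - 154 = -184
j: (-11)·9 - 3·10 = -99 - 30 = -129
k: 3·(-14) - (-3)·9 = -42 - (-27) = -15
a × b = (-184, -129, -15)
|a × b| = √((-184)² + (-129)² + (-15)²) = √50722 ≈ 225.2155

225.215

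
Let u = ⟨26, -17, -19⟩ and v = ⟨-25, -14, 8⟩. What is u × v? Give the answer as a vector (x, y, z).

(-402, 267, -789)

i: (-17)·8 - (-19)·(-14) = -136 - 266 = -402
j: (-19)·(-25) - 26·8 = 475 - 208 = 267
k: 26·(-14) - (-17)·(-25) = -364 - 425 = -789
u × v = (-402, 267, -789)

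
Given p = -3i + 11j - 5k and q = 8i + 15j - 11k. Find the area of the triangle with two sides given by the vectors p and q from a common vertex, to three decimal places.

i: 11·(-11) - (-5)·15 = -121 - (-75) = -46
j: (-5)·8 - (-3)·(-11) = -40 - 33 = -73
k: (-3)·15 - 11·8 = -45 - 88 = -133
p × q = (-46, -73, -133)
|p × q| = √((-46)² + (-73)² + (-133)²) = √25134 ≈ 158.5371
area = ½ · 158.5371 ≈ 79.269

79.269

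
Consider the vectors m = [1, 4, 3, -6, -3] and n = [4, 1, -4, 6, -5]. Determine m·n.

m · n = 1·4 + 4·1 + 3·(-4) + (-6)·6 + (-3)·(-5) = 4 + 4 - 12 - 36 + 15 = -25

-25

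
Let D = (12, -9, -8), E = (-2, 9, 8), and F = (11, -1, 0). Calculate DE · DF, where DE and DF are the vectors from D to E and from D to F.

286

DE = E − D = (-14, 18, 16)
DF = F − D = (-1, 8, 8)
DE · DF = (-14)·(-1) + 18·8 + 16·8 = 14 + 144 + 128 = 286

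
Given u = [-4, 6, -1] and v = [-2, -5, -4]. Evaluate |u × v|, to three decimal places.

45.398

i: 6·(-4) - (-1)·(-5) = -24 - 5 = -29
j: (-1)·(-2) - (-4)·(-4) = 2 - 16 = -14
k: (-4)·(-5) - 6·(-2) = 20 - (-12) = 32
u × v = (-29, -14, 32)
|u × v| = √((-29)² + (-14)² + 32²) = √2061 ≈ 45.3982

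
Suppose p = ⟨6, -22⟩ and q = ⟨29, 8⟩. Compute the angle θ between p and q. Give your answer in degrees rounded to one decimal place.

90.2

p · q = 6·29 + (-22)·8 = 174 - 176 = -2
|p|² = 36 + 484 = 520,  |p| = √520 ≈ 22.803509
|q|² = 841 + 64 = 905,  |q| = √905 ≈ 30.083218
cos θ = -2 / (22.803509 · 30.083218) ≈ -0.00292
θ = arccos(-0.00292) ≈ 90.2°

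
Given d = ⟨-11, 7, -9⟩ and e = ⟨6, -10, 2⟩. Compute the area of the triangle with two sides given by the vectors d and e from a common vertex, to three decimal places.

i: 7·2 - (-9)·(-10) = 14 - 90 = -76
j: (-9)·6 - (-11)·2 = -54 - (-22) = -32
k: (-11)·(-10) - 7·6 = 110 - 42 = 68
d × e = (-76, -32, 68)
|d × e| = √((-76)² + (-32)² + 68²) = √11424 ≈ 106.8831
area = ½ · 106.8831 ≈ 53.442

53.442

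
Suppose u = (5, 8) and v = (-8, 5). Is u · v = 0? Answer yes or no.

yes

u · v = 5·(-8) + 8·5 = -40 + 40 = 0
Zero, so the vectors are orthogonal.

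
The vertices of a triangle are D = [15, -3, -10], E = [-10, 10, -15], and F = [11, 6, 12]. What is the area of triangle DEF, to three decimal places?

DE = (-25, 13, -5),  DF = (-4, 9, 22)
i: 13·22 - (-5)·9 = 286 - (-45) = 331
j: (-5)·(-4) - (-25)·22 = 20 - (-550) = 570
k: (-25)·9 - 13·(-4) = -225 - (-52) = -173
DE × DF = (331, 570, -173)
|DE × DF| = √464390 ≈ 681.4617
area = ½ · 681.4617 ≈ 340.731

340.731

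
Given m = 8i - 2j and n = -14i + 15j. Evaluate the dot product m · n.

-142

m · n = 8·(-14) + (-2)·15 = -112 - 30 = -142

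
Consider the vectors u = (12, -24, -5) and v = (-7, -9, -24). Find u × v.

(531, 323, -276)

i: (-24)·(-24) - (-5)·(-9) = 576 - 45 = 531
j: (-5)·(-7) - 12·(-24) = 35 - (-288) = 323
k: 12·(-9) - (-24)·(-7) = -108 - 168 = -276
u × v = (531, 323, -276)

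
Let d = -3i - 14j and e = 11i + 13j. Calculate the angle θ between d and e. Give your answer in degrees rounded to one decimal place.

151.9

d · e = (-3)·11 + (-14)·13 = -33 - 182 = -215
|d|² = 9 + 196 = 205,  |d| = √205 ≈ 14.317821
|e|² = 121 + 169 = 290,  |e| = √290 ≈ 17.029386
cos θ = -215 / (14.317821 · 17.029386) ≈ -0.88178
θ = arccos(-0.88178) ≈ 151.9°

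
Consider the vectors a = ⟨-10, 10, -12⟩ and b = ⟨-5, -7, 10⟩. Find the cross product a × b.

i: 10·10 - (-12)·(-7) = 100 - 84 = 16
j: (-12)·(-5) - (-10)·10 = 60 - (-100) = 160
k: (-10)·(-7) - 10·(-5) = 70 - (-50) = 120
a × b = (16, 160, 120)

(16, 160, 120)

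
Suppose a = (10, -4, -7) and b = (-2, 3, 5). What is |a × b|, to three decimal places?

42.202

i: (-4)·5 - (-7)·3 = -20 - (-21) = 1
j: (-7)·(-2) - 10·5 = 14 - 50 = -36
k: 10·3 - (-4)·(-2) = 30 - 8 = 22
a × b = (1, -36, 22)
|a × b| = √(1² + (-36)² + 22²) = √1781 ≈ 42.2019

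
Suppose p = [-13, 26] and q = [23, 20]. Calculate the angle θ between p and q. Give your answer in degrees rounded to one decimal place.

75.6

p · q = (-13)·23 + 26·20 = -299 + 520 = 221
|p|² = 169 + 676 = 845,  |p| = √845 ≈ 29.068884
|q|² = 529 + 400 = 929,  |q| = √929 ≈ 30.479501
cos θ = 221 / (29.068884 · 30.479501) ≈ 0.24943
θ = arccos(0.24943) ≈ 75.6°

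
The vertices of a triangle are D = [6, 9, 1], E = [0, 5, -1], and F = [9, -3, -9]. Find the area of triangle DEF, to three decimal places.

DE = (-6, -4, -2),  DF = (3, -12, -10)
i: (-4)·(-10) - (-2)·(-12) = 40 - 24 = 16
j: (-2)·3 - (-6)·(-10) = -6 - 60 = -66
k: (-6)·(-12) - (-4)·3 = 72 - (-12) = 84
DE × DF = (16, -66, 84)
|DE × DF| = √11668 ≈ 108.0185
area = ½ · 108.0185 ≈ 54.009

54.009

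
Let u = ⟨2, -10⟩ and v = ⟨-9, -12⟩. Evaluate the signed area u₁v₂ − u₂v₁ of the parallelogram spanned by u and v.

2·(-12) - (-10)·(-9) = -24 - 90 = -114

-114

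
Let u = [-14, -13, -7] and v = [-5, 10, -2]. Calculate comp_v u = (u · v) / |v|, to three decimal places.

u · v = (-14)·(-5) + (-13)·10 + (-7)·(-2) = 70 - 130 + 14 = -46
|v| = √(25 + 100 + 4) = √129 ≈ 11.3578
comp_v u = -46 / √129 ≈ -4.050

-4.050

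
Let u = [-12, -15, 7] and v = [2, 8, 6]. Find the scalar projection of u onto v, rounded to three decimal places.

-10.002

u · v = (-12)·2 + (-15)·8 + 7·6 = -24 - 120 + 42 = -102
|v| = √(4 + 64 + 36) = √104 ≈ 10.1980
comp_v u = -102 / √104 ≈ -10.002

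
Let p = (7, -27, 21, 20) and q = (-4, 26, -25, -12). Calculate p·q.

p · q = 7·(-4) + (-27)·26 + 21·(-25) + 20·(-12) = -28 - 702 - 525 - 240 = -1495

-1495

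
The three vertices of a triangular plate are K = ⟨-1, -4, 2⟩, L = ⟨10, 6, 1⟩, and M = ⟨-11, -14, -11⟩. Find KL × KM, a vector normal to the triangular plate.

KL = (11, 10, -1)
KM = (-10, -10, -13)
i: 10·(-13) - (-1)·(-10) = -130 - 10 = -140
j: (-1)·(-10) - 11·(-13) = 10 - (-143) = 153
k: 11·(-10) - 10·(-10) = -110 - (-100) = -10
KL × KM = (-140, 153, -10)

(-140, 153, -10)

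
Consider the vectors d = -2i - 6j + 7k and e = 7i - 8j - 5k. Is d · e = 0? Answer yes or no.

d · e = (-2)·7 + (-6)·(-8) + 7·(-5) = -14 + 48 - 35 = -1
Nonzero, so the vectors are not orthogonal.

no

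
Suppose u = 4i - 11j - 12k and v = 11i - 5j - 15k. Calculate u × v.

i: (-11)·(-15) - (-12)·(-5) = 165 - 60 = 105
j: (-12)·11 - 4·(-15) = -132 - (-60) = -72
k: 4·(-5) - (-11)·11 = -20 - (-121) = 101
u × v = (105, -72, 101)

(105, -72, 101)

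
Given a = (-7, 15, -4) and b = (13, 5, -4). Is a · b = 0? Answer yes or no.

yes

a · b = (-7)·13 + 15·5 + (-4)·(-4) = -91 + 75 + 16 = 0
Zero, so the vectors are orthogonal.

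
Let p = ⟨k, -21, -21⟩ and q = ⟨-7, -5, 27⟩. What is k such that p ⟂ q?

-66

p · q = k·(-7) + (-21)·(-5) + (-21)·27 = -462 - 7k
Set equal to 0: -7k = 462, so k = -66.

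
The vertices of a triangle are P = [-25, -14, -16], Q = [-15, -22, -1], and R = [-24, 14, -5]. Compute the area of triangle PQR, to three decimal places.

295.818

PQ = (10, -8, 15),  PR = (1, 28, 11)
i: (-8)·11 - 15·28 = -88 - 420 = -508
j: 15·1 - 10·11 = 15 - 110 = -95
k: 10·28 - (-8)·1 = 280 - (-8) = 288
PQ × PR = (-508, -95, 288)
|PQ × PR| = √350033 ≈ 591.6359
area = ½ · 591.6359 ≈ 295.818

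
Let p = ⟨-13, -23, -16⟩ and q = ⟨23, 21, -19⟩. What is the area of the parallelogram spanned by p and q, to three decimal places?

1020.436

i: (-23)·(-19) - (-16)·21 = 437 - (-336) = 773
j: (-16)·23 - (-13)·(-19) = -368 - 247 = -615
k: (-13)·21 - (-23)·23 = -273 - (-529) = 256
p × q = (773, -615, 256)
|p × q| = √(773² + (-615)² + 256²) = √1041290 ≈ 1020.4362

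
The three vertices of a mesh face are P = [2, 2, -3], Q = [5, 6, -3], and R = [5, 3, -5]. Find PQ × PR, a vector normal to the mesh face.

(-8, 6, -9)

PQ = (3, 4, 0)
PR = (3, 1, -2)
i: 4·(-2) - 0·1 = -8 - 0 = -8
j: 0·3 - 3·(-2) = 0 - (-6) = 6
k: 3·1 - 4·3 = 3 - 12 = -9
PQ × PR = (-8, 6, -9)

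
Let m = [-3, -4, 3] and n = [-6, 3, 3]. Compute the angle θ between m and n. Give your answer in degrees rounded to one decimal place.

m · n = (-3)·(-6) + (-4)·3 + 3·3 = 18 - 12 + 9 = 15
|m|² = 9 + 16 + 9 = 34,  |m| = √34 ≈ 5.830952
|n|² = 36 + 9 + 9 = 54,  |n| = √54 ≈ 7.348469
cos θ = 15 / (5.830952 · 7.348469) ≈ 0.35007
θ = arccos(0.35007) ≈ 69.5°

69.5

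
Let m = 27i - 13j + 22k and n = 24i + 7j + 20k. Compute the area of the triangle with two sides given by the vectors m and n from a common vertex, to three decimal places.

325.016

i: (-13)·20 - 22·7 = -260 - 154 = -414
j: 22·24 - 27·20 = 528 - 540 = -12
k: 27·7 - (-13)·24 = 189 - (-312) = 501
m × n = (-414, -12, 501)
|m × n| = √((-414)² + (-12)² + 501²) = √422541 ≈ 650.0315
area = ½ · 650.0315 ≈ 325.016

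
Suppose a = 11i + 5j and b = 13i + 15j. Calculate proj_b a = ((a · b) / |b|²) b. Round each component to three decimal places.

(7.193, 8.299)

a · b = 11·13 + 5·15 = 143 + 75 = 218
|b|² = 169 + 225 = 394
proj_b a = (218/394) · (13, 15) ≈ (7.193, 8.299)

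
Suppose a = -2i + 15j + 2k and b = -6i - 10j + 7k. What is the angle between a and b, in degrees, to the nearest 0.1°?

126.7

a · b = (-2)·(-6) + 15·(-10) + 2·7 = 12 - 150 + 14 = -124
|a|² = 4 + 225 + 4 = 233,  |a| = √233 ≈ 15.264338
|b|² = 36 + 100 + 49 = 185,  |b| = √185 ≈ 13.601471
cos θ = -124 / (15.264338 · 13.601471) ≈ -0.59725
θ = arccos(-0.59725) ≈ 126.7°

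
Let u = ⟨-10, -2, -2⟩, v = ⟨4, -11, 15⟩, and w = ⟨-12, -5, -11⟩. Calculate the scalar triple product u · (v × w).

v × w:
i: (-11)·(-11) - 15·(-5) = 121 - (-75) = 196
j: 15·(-12) - 4·(-11) = -180 - (-44) = -136
k: 4·(-5) - (-11)·(-12) = -20 - 132 = -152
v × w = (196, -136, -152)
u · (v × w) = (-10)·196 + (-2)·(-136) + (-2)·(-152) = -1960 + 272 + 304 = -1384

-1384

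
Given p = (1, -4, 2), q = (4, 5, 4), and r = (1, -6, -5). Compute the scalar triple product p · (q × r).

q × r:
i: 5·(-5) - 4·(-6) = -25 - (-24) = -1
j: 4·1 - 4·(-5) = 4 - (-20) = 24
k: 4·(-6) - 5·1 = -24 - 5 = -29
q × r = (-1, 24, -29)
p · (q × r) = 1·(-1) + (-4)·24 + 2·(-29) = -1 - 96 - 58 = -155

-155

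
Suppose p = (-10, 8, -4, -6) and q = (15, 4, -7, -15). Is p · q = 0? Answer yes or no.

p · q = (-10)·15 + 8·4 + (-4)·(-7) + (-6)·(-15) = -150 + 32 + 28 + 90 = 0
Zero, so the vectors are orthogonal.

yes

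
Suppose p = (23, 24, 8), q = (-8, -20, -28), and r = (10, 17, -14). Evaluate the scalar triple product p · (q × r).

8492

q × r:
i: (-20)·(-14) - (-28)·17 = 280 - (-476) = 756
j: (-28)·10 - (-8)·(-14) = -280 - 112 = -392
k: (-8)·17 - (-20)·10 = -136 - (-200) = 64
q × r = (756, -392, 64)
p · (q × r) = 23·756 + 24·(-392) + 8·64 = 17388 - 9408 + 512 = 8492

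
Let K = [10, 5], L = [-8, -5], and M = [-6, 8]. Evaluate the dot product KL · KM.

KL = L − K = (-18, -10)
KM = M − K = (-16, 3)
KL · KM = (-18)·(-16) + (-10)·3 = 288 - 30 = 258

258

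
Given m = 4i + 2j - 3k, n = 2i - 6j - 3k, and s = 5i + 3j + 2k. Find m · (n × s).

-158

n × s:
i: (-6)·2 - (-3)·3 = -12 - (-9) = -3
j: (-3)·5 - 2·2 = -15 - 4 = -19
k: 2·3 - (-6)·5 = 6 - (-30) = 36
n × s = (-3, -19, 36)
m · (n × s) = 4·(-3) + 2·(-19) + (-3)·36 = -12 - 38 - 108 = -158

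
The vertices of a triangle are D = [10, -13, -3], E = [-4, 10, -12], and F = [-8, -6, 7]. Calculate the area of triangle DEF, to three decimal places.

DE = (-14, 23, -9),  DF = (-18, 7, 10)
i: 23·10 - (-9)·7 = 230 - (-63) = 293
j: (-9)·(-18) - (-14)·10 = 162 - (-140) = 302
k: (-14)·7 - 23·(-18) = -98 - (-414) = 316
DE × DF = (293, 302, 316)
|DE × DF| = √276909 ≈ 526.2214
area = ½ · 526.2214 ≈ 263.111

263.111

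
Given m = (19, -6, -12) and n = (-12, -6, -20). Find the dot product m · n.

m · n = 19·(-12) + (-6)·(-6) + (-12)·(-20) = -228 + 36 + 240 = 48

48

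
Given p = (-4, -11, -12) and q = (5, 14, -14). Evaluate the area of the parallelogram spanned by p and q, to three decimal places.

342.259

i: (-11)·(-14) - (-12)·14 = 154 - (-168) = 322
j: (-12)·5 - (-4)·(-14) = -60 - 56 = -116
k: (-4)·14 - (-11)·5 = -56 - (-55) = -1
p × q = (322, -116, -1)
|p × q| = √(322² + (-116)² + (-1)²) = √117141 ≈ 342.2587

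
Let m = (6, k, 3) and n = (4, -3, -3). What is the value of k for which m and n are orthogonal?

5

m · n = 6·4 + k·(-3) + 3·(-3) = 15 - 3k
Set equal to 0: -3k = -15, so k = 5.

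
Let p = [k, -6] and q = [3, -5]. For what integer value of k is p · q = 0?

p · q = k·3 + (-6)·(-5) = 30 + 3k
Set equal to 0: 3k = -30, so k = -10.

-10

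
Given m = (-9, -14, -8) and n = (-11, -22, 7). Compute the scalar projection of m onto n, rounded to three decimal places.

m · n = (-9)·(-11) + (-14)·(-22) + (-8)·7 = 99 + 308 - 56 = 351
|n| = √(121 + 484 + 49) = √654 ≈ 25.5734
comp_n m = 351 / √654 ≈ 13.725

13.725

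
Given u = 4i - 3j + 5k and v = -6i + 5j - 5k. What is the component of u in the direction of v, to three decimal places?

-6.901

u · v = 4·(-6) + (-3)·5 + 5·(-5) = -24 - 15 - 25 = -64
|v| = √(36 + 25 + 25) = √86 ≈ 9.2736
comp_v u = -64 / √86 ≈ -6.901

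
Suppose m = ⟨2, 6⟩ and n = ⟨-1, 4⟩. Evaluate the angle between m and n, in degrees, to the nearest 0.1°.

32.5

m · n = 2·(-1) + 6·4 = -2 + 24 = 22
|m|² = 4 + 36 = 40,  |m| = √40 ≈ 6.324555
|n|² = 1 + 16 = 17,  |n| = √17 ≈ 4.123106
cos θ = 22 / (6.324555 · 4.123106) ≈ 0.84366
θ = arccos(0.84366) ≈ 32.5°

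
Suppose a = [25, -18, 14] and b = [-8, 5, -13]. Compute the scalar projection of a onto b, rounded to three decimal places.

a · b = 25·(-8) + (-18)·5 + 14·(-13) = -200 - 90 - 182 = -472
|b| = √(64 + 25 + 169) = √258 ≈ 16.0624
comp_b a = -472 / √258 ≈ -29.385

-29.385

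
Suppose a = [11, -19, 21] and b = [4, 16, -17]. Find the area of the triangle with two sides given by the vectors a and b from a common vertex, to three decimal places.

185.145

i: (-19)·(-17) - 21·16 = 323 - 336 = -13
j: 21·4 - 11·(-17) = 84 - (-187) = 271
k: 11·16 - (-19)·4 = 176 - (-76) = 252
a × b = (-13, 271, 252)
|a × b| = √((-13)² + 271² + 252²) = √137114 ≈ 370.2891
area = ½ · 370.2891 ≈ 185.145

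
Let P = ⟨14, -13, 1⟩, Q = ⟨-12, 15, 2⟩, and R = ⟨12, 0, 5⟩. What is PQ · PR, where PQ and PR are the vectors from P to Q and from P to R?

420

PQ = Q − P = (-26, 28, 1)
PR = R − P = (-2, 13, 4)
PQ · PR = (-26)·(-2) + 28·13 + 1·4 = 52 + 364 + 4 = 420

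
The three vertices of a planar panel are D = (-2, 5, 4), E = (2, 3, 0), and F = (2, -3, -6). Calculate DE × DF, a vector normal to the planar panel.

(-12, 24, -24)

DE = (4, -2, -4)
DF = (4, -8, -10)
i: (-2)·(-10) - (-4)·(-8) = 20 - 32 = -12
j: (-4)·4 - 4·(-10) = -16 - (-40) = 24
k: 4·(-8) - (-2)·4 = -32 - (-8) = -24
DE × DF = (-12, 24, -24)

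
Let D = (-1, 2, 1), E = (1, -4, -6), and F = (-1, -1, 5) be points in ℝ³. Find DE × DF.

(-45, -8, -6)

DE = (2, -6, -7)
DF = (0, -3, 4)
i: (-6)·4 - (-7)·(-3) = -24 - 21 = -45
j: (-7)·0 - 2·4 = 0 - 8 = -8
k: 2·(-3) - (-6)·0 = -6 - 0 = -6
DE × DF = (-45, -8, -6)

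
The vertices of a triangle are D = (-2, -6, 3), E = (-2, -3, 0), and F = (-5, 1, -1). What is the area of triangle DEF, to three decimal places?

DE = (0, 3, -3),  DF = (-3, 7, -4)
i: 3·(-4) - (-3)·7 = -12 - (-21) = 9
j: (-3)·(-3) - 0·(-4) = 9 - 0 = 9
k: 0·7 - 3·(-3) = 0 - (-9) = 9
DE × DF = (9, 9, 9)
|DE × DF| = √243 ≈ 15.5885
area = ½ · 15.5885 ≈ 7.794

7.794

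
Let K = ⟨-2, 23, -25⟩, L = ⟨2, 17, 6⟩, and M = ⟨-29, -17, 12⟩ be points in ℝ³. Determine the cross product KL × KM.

(1018, -985, -322)

KL = (4, -6, 31)
KM = (-27, -40, 37)
i: (-6)·37 - 31·(-40) = -222 - (-1240) = 1018
j: 31·(-27) - 4·37 = -837 - 148 = -985
k: 4·(-40) - (-6)·(-27) = -160 - 162 = -322
KL × KM = (1018, -985, -322)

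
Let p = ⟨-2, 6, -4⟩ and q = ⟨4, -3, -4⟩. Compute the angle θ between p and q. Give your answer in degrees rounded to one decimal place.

p · q = (-2)·4 + 6·(-3) + (-4)·(-4) = -8 - 18 + 16 = -10
|p|² = 4 + 36 + 16 = 56,  |p| = √56 ≈ 7.483315
|q|² = 16 + 9 + 16 = 41,  |q| = √41 ≈ 6.403124
cos θ = -10 / (7.483315 · 6.403124) ≈ -0.20870
θ = arccos(-0.20870) ≈ 102.0°

102.0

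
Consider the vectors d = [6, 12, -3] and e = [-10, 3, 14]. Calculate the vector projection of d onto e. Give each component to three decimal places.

(2.164, -0.649, -3.030)

d · e = 6·(-10) + 12·3 + (-3)·14 = -60 + 36 - 42 = -66
|e|² = 100 + 9 + 196 = 305
proj_e d = (-66/305) · (-10, 3, 14) ≈ (2.164, -0.649, -3.030)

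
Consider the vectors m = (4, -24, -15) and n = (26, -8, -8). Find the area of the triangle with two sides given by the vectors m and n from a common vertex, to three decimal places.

347.783

i: (-24)·(-8) - (-15)·(-8) = 192 - 120 = 72
j: (-15)·26 - 4·(-8) = -390 - (-32) = -358
k: 4·(-8) - (-24)·26 = -32 - (-624) = 592
m × n = (72, -358, 592)
|m × n| = √(72² + (-358)² + 592²) = √483812 ≈ 695.5660
area = ½ · 695.5660 ≈ 347.783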